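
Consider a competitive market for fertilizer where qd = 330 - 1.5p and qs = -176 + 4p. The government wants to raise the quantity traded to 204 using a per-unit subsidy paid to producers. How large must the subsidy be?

Required subsidy s = 11 per unit

At q = 204, invert demand for the buyer price: pb = (330 − 204)/1.5 = 84; invert supply for the seller price: ps = (204 − (-176))/4 = 95.
The subsidy must fill the gap: s = ps − pb = 95 − 84 = 11.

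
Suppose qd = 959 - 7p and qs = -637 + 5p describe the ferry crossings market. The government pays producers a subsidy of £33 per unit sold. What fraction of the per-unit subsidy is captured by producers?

Producer share = 7/12

Pre-subsidy: 959 - 7p = -637 + 5p gives p* = 133, q* = 28.
With the subsidy, sellers receive ps = pb + 33 for each unit, where pb is the price buyers pay.
Supply in terms of pb becomes qs = -637 + 5(pb + 33) = -472 + 5pb. Setting this equal to demand: 959 - 7pb = -472 + 5pb, so pb = 119.25.
Sellers receive ps = 119.25 + 33 = 152.25; q' = 959 − 7·119.25 = 124.25.
Buyers' price falls by p* − pb = 133 − 119.25 = 13.75; sellers' price rises by ps − p* = 152.25 − 133 = 19.25.
So producers capture 19.25/33 = 7/12 of each unit of subsidy.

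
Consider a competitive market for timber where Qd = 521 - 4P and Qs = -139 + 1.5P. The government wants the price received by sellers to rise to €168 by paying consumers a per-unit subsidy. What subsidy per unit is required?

At a seller price of 168, quantity supplied is -139 + 1.5·168 = 113.
Buyers absorb 113 only when they pay Pb with 521 − 4·Pb = 113, i.e. Pb = 102.
s = Ps − Pb = 168 − 102 = 66.

Required subsidy s = €66 per unit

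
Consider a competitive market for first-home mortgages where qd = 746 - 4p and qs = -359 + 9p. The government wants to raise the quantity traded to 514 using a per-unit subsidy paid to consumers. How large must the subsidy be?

At q = 514, invert demand for the buyer price: pb = (746 − 514)/4 = 58; invert supply for the seller price: ps = (514 − (-359))/9 = 97.
The subsidy must fill the gap: s = ps − pb = 97 − 58 = 39.

Required subsidy s = 39 per unit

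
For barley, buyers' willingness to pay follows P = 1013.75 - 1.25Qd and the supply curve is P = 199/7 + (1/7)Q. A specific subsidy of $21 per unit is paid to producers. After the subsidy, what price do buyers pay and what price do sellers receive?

Pre-subsidy: 1013.75 - 1.25Q = 199/7 + (1/7)Q gives Q* = 27589/39 and P* = 5050/39.
With the subsidy, sellers receive Ps = Pb + 21 for each unit, where Pb is the price buyers pay.
On the curves, Pb = 1013.75 - 1.25Q and Ps = 199/7 + (1/7)Q; the wedge Ps − Pb = 21 gives 199/7 + (1/7)Q − (1013.75 - 1.25Q) = 21, so Q' = 28177/39.
Then Pb = 1013.75 − 1.25·(28177/39) = 4315/39 and Ps = 199/7 + (1/7)·(28177/39) = 5134/39.

Buyers pay 4315/39; sellers receive 5134/39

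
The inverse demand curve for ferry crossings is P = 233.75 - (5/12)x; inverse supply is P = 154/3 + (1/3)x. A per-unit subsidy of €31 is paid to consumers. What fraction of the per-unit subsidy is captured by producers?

Pre-subsidy: 233.75 - (5/12)x = 154/3 + (1/3)x gives x* = 2189/9 and P* = 3575/27.
With the rebate, buyers effectively pay Pb = Ps − 31, where Ps is the price sellers receive.
On the curves, Pb = 233.75 - (5/12)x and Ps = 154/3 + (1/3)x; the wedge Ps − Pb = 31 gives 154/3 + (1/3)x − (233.75 - (5/12)x) = 31, so x' = 2561/9.
Then Pb = 233.75 − (5/12)·(2561/9) = 3110/27 and Ps = 154/3 + (1/3)·(2561/9) = 3947/27.
Buyers' price falls by P* − Pb = 3575/27 − 3110/27 = 155/9; sellers' price rises by Ps − P* = 3947/27 − 3575/27 = 124/9.
So producers capture (124/9)/31 = 4/9 of each unit of subsidy.

Producer share = 4/9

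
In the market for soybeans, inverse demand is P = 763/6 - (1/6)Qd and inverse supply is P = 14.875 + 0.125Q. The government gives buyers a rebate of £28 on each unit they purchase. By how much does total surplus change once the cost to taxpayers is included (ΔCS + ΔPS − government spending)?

Pre-subsidy: 763/6 - (1/6)Q = 14.875 + 0.125Q gives Q* = 385 and P* = 63.
With the rebate, buyers effectively pay Pb = Ps − 28, where Ps is the price sellers receive.
On the curves, Pb = 763/6 - (1/6)Q and Ps = 14.875 + 0.125Q; the wedge Ps − Pb = 28 gives 14.875 + 0.125Q − (763/6 - (1/6)Q) = 28, so Q' = 481.
Then Pb = 763/6 − (1/6)·481 = 47 and Ps = 14.875 + 0.125·481 = 75.
ΔCS = ½(385 + 481)(63 − 47) = 6928; ΔPS = ½(385 + 481)(75 − 63) = 5196.
Government spending = 28 × 481 = 13468.
Net change = 6928 + 5196 − 13468 = -1344. The loss equals the DWL triangle ½·28·96.

Net change in total surplus = -£1344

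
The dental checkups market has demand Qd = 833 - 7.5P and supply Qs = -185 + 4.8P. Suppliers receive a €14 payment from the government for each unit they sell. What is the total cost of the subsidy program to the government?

Government cost = 145362/41

Pre-subsidy: 833 - 7.5P = -185 + 4.8P gives P* = 10180/123, Q* = 8703/41.
With the subsidy, sellers receive Ps = Pb + 14 for each unit, where Pb is the price buyers pay.
Supply in terms of Pb becomes Qs = -185 + 4.8(Pb + 14) = -117.8 + 4.8Pb. Setting this equal to demand: 833 - 7.5Pb = -117.8 + 4.8Pb, so Pb = 9508/123.
Sellers receive Ps = 9508/123 + 14 = 11230/123; Q' = 833 − 7.5·(9508/123) = 10383/41.
Government outlay = subsidy × quantity = 14 × 10383/41 = 145362/41.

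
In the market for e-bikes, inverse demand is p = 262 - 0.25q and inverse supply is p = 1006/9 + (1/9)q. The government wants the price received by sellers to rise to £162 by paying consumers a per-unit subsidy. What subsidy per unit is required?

At a seller price of 162, quantity supplied is -1006 + 9·162 = 452.
Buyers absorb 452 only when they pay pb = 262 − 0.25·452 = 149.
s = ps − pb = 162 − 149 = 13.

Required subsidy s = £13 per unit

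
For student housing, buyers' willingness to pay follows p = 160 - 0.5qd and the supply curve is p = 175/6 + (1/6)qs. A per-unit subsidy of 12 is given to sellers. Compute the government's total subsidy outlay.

Pre-subsidy: 160 - 0.5q = 175/6 + (1/6)q gives q* = 196.25 and p* = 61.875.
With the subsidy, sellers receive ps = pb + 12 for each unit, where pb is the price buyers pay.
On the curves, pb = 160 - 0.5q and ps = 175/6 + (1/6)q; the wedge ps − pb = 12 gives 175/6 + (1/6)q − (160 - 0.5q) = 12, so q' = 214.25.
Then pb = 160 − 0.5·214.25 = 52.875 and ps = 175/6 + (1/6)·214.25 = 64.875.
Government outlay = subsidy × quantity = 12 × 214.25 = 2571.

Government cost = 2571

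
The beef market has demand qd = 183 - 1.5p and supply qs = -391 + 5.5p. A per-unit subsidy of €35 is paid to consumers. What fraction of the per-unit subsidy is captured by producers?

Pre-subsidy: 183 - 1.5p = -391 + 5.5p gives p* = 82, q* = 60.
With the rebate, buyers effectively pay pb = ps − 35, where ps is the price sellers receive.
Demand in terms of ps becomes qd = 183 − 1.5(ps − 35) = 235.5 - 1.5ps. Setting this equal to supply: 235.5 - 1.5ps = -391 + 5.5ps, so ps = 89.5.
Buyers pay pb = 89.5 − 35 = 54.5; q' = -391 + 5.5·89.5 = 101.25.
Buyers' price falls by p* − pb = 82 − 54.5 = 27.5; sellers' price rises by ps − p* = 89.5 − 82 = 7.5.
So producers capture 7.5/35 = 3/14 of each unit of subsidy.

Producer share = 3/14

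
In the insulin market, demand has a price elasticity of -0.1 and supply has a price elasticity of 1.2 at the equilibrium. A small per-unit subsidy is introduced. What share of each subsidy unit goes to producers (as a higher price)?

For a small subsidy around the equilibrium, the benefit split depends on the relative slopes, which at a point are proportional to the elasticities.
Buyer share = εs/(εs + |εd|) = 1.2/(1.2 + 0.1) = 12/13; seller share = |εd|/(εs + |εd|) = 1/13.
So producers capture 1/13 of the subsidy.

Producer share = 1/13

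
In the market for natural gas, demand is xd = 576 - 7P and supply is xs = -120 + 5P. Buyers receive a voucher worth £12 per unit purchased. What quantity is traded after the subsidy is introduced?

x' = 205

Pre-subsidy: 576 - 7P = -120 + 5P gives P* = 58, x* = 170.
With the rebate, buyers effectively pay Pb = Ps − 12, where Ps is the price sellers receive.
Demand in terms of Ps becomes xd = 576 − 7(Ps − 12) = 660 - 7Ps. Setting this equal to supply: 660 - 7Ps = -120 + 5Ps, so Ps = 65.
Buyers pay Pb = 65 − 12 = 53; x' = -120 + 5·65 = 205.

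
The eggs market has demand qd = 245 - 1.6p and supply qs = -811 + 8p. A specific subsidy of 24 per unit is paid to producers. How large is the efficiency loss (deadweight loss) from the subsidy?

Pre-subsidy: 245 - 1.6p = -811 + 8p gives p* = 110, q* = 69.
With the subsidy, sellers receive ps = pb + 24 for each unit, where pb is the price buyers pay.
Supply in terms of pb becomes qs = -811 + 8(pb + 24) = -619 + 8pb. Setting this equal to demand: 245 - 1.6pb = -619 + 8pb, so pb = 90.
Sellers receive ps = 90 + 24 = 114; q' = 245 − 1.6·90 = 101.
The subsidy expands output by 101 − 69 = 32 past the efficient level; on those units the gap between marginal cost and willingness to pay runs from 0 up to 24.
DWL = ½ × 24 × 32 = 384.

Deadweight loss = 384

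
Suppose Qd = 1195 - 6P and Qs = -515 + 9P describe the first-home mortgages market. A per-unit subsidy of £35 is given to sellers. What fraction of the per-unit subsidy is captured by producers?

Producer share = 0.4

Pre-subsidy: 1195 - 6P = -515 + 9P gives P* = 114, Q* = 511.
With the subsidy, sellers receive Ps = Pb + 35 for each unit, where Pb is the price buyers pay.
Supply in terms of Pb becomes Qs = -515 + 9(Pb + 35) = -200 + 9Pb. Setting this equal to demand: 1195 - 6Pb = -200 + 9Pb, so Pb = 93.
Sellers receive Ps = 93 + 35 = 128; Q' = 1195 − 6·93 = 637.
Buyers' price falls by P* − Pb = 114 − 93 = 21; sellers' price rises by Ps − P* = 128 − 114 = 14.
So producers capture 14/35 = 0.4 of each unit of subsidy.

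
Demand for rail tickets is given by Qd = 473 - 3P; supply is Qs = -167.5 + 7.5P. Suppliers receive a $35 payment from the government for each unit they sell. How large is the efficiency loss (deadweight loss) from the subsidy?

Pre-subsidy: 473 - 3P = -167.5 + 7.5P gives P* = 61, Q* = 290.
With the subsidy, sellers receive Ps = Pb + 35 for each unit, where Pb is the price buyers pay.
Supply in terms of Pb becomes Qs = -167.5 + 7.5(Pb + 35) = 95 + 7.5Pb. Setting this equal to demand: 473 - 3Pb = 95 + 7.5Pb, so Pb = 36.
Sellers receive Ps = 36 + 35 = 71; Q' = 473 − 3·36 = 365.
The subsidy expands output by 365 − 290 = 75 past the efficient level; on those units the gap between marginal cost and willingness to pay runs from 0 up to 35.
DWL = ½ × 35 × 75 = 1312.5.

Deadweight loss = $1312.5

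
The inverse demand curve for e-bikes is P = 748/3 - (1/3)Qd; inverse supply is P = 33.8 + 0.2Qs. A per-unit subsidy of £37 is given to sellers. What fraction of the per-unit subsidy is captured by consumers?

Consumer share = 0.625

Pre-subsidy: 748/3 - (1/3)Q = 33.8 + 0.2Q gives Q* = 404.125 and P* = 114.625.
With the subsidy, sellers receive Ps = Pb + 37 for each unit, where Pb is the price buyers pay.
On the curves, Pb = 748/3 - (1/3)Q and Ps = 33.8 + 0.2Q; the wedge Ps − Pb = 37 gives 33.8 + 0.2Q − (748/3 - (1/3)Q) = 37, so Q' = 473.5.
Then Pb = 748/3 − (1/3)·473.5 = 91.5 and Ps = 33.8 + 0.2·473.5 = 128.5.
Buyers' price falls by P* − Pb = 114.625 − 91.5 = 23.125; sellers' price rises by Ps − P* = 128.5 − 114.625 = 13.875.
So consumers capture 23.125/37 = 0.625 of each unit of subsidy.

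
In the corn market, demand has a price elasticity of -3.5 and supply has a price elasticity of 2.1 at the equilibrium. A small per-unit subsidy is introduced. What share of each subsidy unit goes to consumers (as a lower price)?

For a small subsidy around the equilibrium, the benefit split depends on the relative slopes, which at a point are proportional to the elasticities.
Buyer share = εs/(εs + |εd|) = 2.1/(2.1 + 3.5) = 0.375; seller share = |εd|/(εs + |εd|) = 0.625.

Consumer share = 0.375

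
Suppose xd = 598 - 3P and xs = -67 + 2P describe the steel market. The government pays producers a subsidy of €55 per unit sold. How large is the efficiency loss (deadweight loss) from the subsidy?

Pre-subsidy: 598 - 3P = -67 + 2P gives P* = 133, x* = 199.
With the subsidy, sellers receive Ps = Pb + 55 for each unit, where Pb is the price buyers pay.
Supply in terms of Pb becomes xs = -67 + 2(Pb + 55) = 43 + 2Pb. Setting this equal to demand: 598 - 3Pb = 43 + 2Pb, so Pb = 111.
Sellers receive Ps = 111 + 55 = 166; x' = 598 − 3·111 = 265.
The subsidy expands output by 265 − 199 = 66 past the efficient level; on those units the gap between marginal cost and willingness to pay runs from 0 up to 55.
DWL = ½ × 55 × 66 = 1815.

Deadweight loss = €1815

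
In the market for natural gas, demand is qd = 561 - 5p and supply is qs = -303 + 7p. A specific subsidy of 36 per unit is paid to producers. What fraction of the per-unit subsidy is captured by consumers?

Consumer share = 7/12

Pre-subsidy: 561 - 5p = -303 + 7p gives p* = 72, q* = 201.
With the subsidy, sellers receive ps = pb + 36 for each unit, where pb is the price buyers pay.
Supply in terms of pb becomes qs = -303 + 7(pb + 36) = -51 + 7pb. Setting this equal to demand: 561 - 5pb = -51 + 7pb, so pb = 51.
Sellers receive ps = 51 + 36 = 87; q' = 561 − 5·51 = 306.
Buyers' price falls by p* − pb = 72 − 51 = 21; sellers' price rises by ps − p* = 87 − 72 = 15.
So consumers capture 21/36 = 7/12 of each unit of subsidy.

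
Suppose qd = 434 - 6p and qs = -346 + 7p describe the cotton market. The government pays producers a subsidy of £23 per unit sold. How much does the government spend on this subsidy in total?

Pre-subsidy: 434 - 6p = -346 + 7p gives p* = 60, q* = 74.
With the subsidy, sellers receive ps = pb + 23 for each unit, where pb is the price buyers pay.
Supply in terms of pb becomes qs = -346 + 7(pb + 23) = -185 + 7pb. Setting this equal to demand: 434 - 6pb = -185 + 7pb, so pb = 619/13.
Sellers receive ps = 619/13 + 23 = 918/13; q' = 434 − 6·(619/13) = 1928/13.
Government outlay = subsidy × quantity = 23 × 1928/13 = 44344/13.

Government cost = 44344/13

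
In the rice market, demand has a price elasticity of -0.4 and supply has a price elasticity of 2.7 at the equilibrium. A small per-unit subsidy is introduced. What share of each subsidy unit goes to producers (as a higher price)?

For a small subsidy around the equilibrium, the benefit split depends on the relative slopes, which at a point are proportional to the elasticities.
Buyer share = εs/(εs + |εd|) = 2.7/(2.7 + 0.4) = 27/31; seller share = |εd|/(εs + |εd|) = 4/31.
So producers capture 4/31 of the subsidy.

Producer share = 4/31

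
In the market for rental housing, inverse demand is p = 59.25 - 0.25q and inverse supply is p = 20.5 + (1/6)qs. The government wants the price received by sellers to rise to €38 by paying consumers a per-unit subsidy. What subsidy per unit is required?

At a seller price of 38, quantity supplied is -123 + 6·38 = 105.
Buyers absorb 105 only when they pay pb = 59.25 − 0.25·105 = 33.
s = ps − pb = 38 − 33 = 5.

Required subsidy s = €5 per unit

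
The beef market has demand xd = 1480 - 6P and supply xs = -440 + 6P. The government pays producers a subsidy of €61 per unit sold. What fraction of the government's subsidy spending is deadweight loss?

Pre-subsidy: 1480 - 6P = -440 + 6P gives P* = 160, x* = 520.
With the subsidy, sellers receive Ps = Pb + 61 for each unit, where Pb is the price buyers pay.
Supply in terms of Pb becomes xs = -440 + 6(Pb + 61) = -74 + 6Pb. Setting this equal to demand: 1480 - 6Pb = -74 + 6Pb, so Pb = 129.5.
Sellers receive Ps = 129.5 + 61 = 190.5; x' = 1480 − 6·129.5 = 703.
ΔCS = ½(520 + 703)(160 − 129.5) = 18650.75; ΔPS = ½(520 + 703)(190.5 − 160) = 18650.75.
Government spending = 61 × 703 = 42883.
DWL = ½ × 61 × (703 − 520) = 5581.5; fraction = 5581.5 / 42883 = 183/1406.

DWL / government spending = 183/1406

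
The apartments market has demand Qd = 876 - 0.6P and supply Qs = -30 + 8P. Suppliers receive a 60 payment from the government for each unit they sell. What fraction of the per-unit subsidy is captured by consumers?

Consumer share = 40/43

Pre-subsidy: 876 - 0.6P = -30 + 8P gives P* = 4530/43, Q* = 34950/43.
With the subsidy, sellers receive Ps = Pb + 60 for each unit, where Pb is the price buyers pay.
Supply in terms of Pb becomes Qs = -30 + 8(Pb + 60) = 450 + 8Pb. Setting this equal to demand: 876 - 0.6Pb = 450 + 8Pb, so Pb = 2130/43.
Sellers receive Ps = 2130/43 + 60 = 4710/43; Q' = 876 − 0.6·(2130/43) = 36390/43.
Buyers' price falls by P* − Pb = 4530/43 − 2130/43 = 2400/43; sellers' price rises by Ps − P* = 4710/43 − 4530/43 = 180/43.
So consumers capture (2400/43)/60 = 40/43 of each unit of subsidy.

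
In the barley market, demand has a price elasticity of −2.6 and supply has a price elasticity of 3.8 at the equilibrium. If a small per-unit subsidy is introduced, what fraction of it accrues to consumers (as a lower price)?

Consumer share = 0.59375

For a small subsidy around the equilibrium, the benefit split depends on the relative slopes, which at a point are proportional to the elasticities.
Buyer share = εs/(εs + |εd|) = 3.8/(3.8 + 2.6) = 0.59375; seller share = |εd|/(εs + |εd|) = 0.40625.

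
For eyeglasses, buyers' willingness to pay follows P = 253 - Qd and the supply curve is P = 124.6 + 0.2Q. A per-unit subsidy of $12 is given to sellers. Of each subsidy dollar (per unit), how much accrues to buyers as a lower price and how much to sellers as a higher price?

Buyers gain $10 per unit; sellers gain $2 per unit

Pre-subsidy: 253 - Q = 124.6 + 0.2Q gives Q* = 107 and P* = 146.
With the subsidy, sellers receive Ps = Pb + 12 for each unit, where Pb is the price buyers pay.
On the curves, Pb = 253 - Q and Ps = 124.6 + 0.2Q; the wedge Ps − Pb = 12 gives 124.6 + 0.2Q − (253 - Q) = 12, so Q' = 117.
Then Pb = 253 − 1·117 = 136 and Ps = 124.6 + 0.2·117 = 148.
Buyers' price falls by P* − Pb = 146 − 136 = 10; sellers' price rises by Ps − P* = 148 − 146 = 2.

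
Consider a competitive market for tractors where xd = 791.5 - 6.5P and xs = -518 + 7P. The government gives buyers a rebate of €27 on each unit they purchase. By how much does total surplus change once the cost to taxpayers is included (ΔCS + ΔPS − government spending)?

Net change in total surplus = -€1228.5

Pre-subsidy: 791.5 - 6.5P = -518 + 7P gives P* = 97, x* = 161.
With the rebate, buyers effectively pay Pb = Ps − 27, where Ps is the price sellers receive.
Demand in terms of Ps becomes xd = 791.5 − 6.5(Ps − 27) = 967 - 6.5Ps. Setting this equal to supply: 967 - 6.5Ps = -518 + 7Ps, so Ps = 110.
Buyers pay Pb = 110 − 27 = 83; x' = -518 + 7·110 = 252.
ΔCS = ½(161 + 252)(97 − 83) = 2891; ΔPS = ½(161 + 252)(110 − 97) = 2684.5.
Government spending = 27 × 252 = 6804.
Net change = 2891 + 2684.5 − 6804 = -1228.5. The loss equals the DWL triangle ½·27·91.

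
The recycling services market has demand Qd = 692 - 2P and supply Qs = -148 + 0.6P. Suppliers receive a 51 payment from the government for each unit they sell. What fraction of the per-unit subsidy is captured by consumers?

Consumer share = 3/13

Pre-subsidy: 692 - 2P = -148 + 0.6P gives P* = 4200/13, Q* = 596/13.
With the subsidy, sellers receive Ps = Pb + 51 for each unit, where Pb is the price buyers pay.
Supply in terms of Pb becomes Qs = -148 + 0.6(Pb + 51) = -117.4 + 0.6Pb. Setting this equal to demand: 692 - 2Pb = -117.4 + 0.6Pb, so Pb = 4047/13.
Sellers receive Ps = 4047/13 + 51 = 4710/13; Q' = 692 − 2·(4047/13) = 902/13.
Buyers' price falls by P* − Pb = 4200/13 − 4047/13 = 153/13; sellers' price rises by Ps − P* = 4710/13 − 4200/13 = 510/13.
So consumers capture (153/13)/51 = 3/13 of each unit of subsidy.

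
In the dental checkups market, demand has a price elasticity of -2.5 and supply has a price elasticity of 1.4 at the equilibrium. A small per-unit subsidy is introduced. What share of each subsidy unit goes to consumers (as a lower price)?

Consumer share = 14/39

For a small subsidy around the equilibrium, the benefit split depends on the relative slopes, which at a point are proportional to the elasticities.
Buyer share = εs/(εs + |εd|) = 1.4/(1.4 + 2.5) = 14/39; seller share = |εd|/(εs + |εd|) = 25/39.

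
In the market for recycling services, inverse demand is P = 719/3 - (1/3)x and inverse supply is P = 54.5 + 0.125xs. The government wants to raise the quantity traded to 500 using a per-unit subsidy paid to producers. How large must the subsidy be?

Required subsidy s = 44 per unit

At x = 500, from the demand curve buyers pay Pb = 719/3 − (1/3)·500 = 73; from the supply curve sellers need Ps = 54.5 + 0.125·500 = 117.
The subsidy must fill the gap: s = Ps − Pb = 117 − 73 = 44.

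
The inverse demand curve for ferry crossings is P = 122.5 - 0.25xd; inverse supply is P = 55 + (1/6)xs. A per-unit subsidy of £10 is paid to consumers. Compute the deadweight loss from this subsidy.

Pre-subsidy: 122.5 - 0.25x = 55 + (1/6)x gives x* = 162 and P* = 82.
With the rebate, buyers effectively pay Pb = Ps − 10, where Ps is the price sellers receive.
On the curves, Pb = 122.5 - 0.25x and Ps = 55 + (1/6)x; the wedge Ps − Pb = 10 gives 55 + (1/6)x − (122.5 - 0.25x) = 10, so x' = 186.
Then Pb = 122.5 − 0.25·186 = 76 and Ps = 55 + (1/6)·186 = 86.
The subsidy expands output by 186 − 162 = 24 past the efficient level; on those units the gap between marginal cost and willingness to pay runs from 0 up to 10.
DWL = ½ × 10 × 24 = 120.

Deadweight loss = £120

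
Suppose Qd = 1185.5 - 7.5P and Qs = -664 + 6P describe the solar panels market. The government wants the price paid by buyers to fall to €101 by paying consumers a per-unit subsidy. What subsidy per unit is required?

At a buyer price of 101, quantity demanded is 1185.5 − 7.5·101 = 428.
Sellers supply 428 only when they receive Ps with -664 + 6·Ps = 428, i.e. Ps = 182.
s = Ps − Pb = 182 − 101 = 81.

Required subsidy s = €81 per unit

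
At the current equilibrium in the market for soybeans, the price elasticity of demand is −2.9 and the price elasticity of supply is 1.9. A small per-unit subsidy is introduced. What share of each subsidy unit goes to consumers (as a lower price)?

Consumer share = 19/48

For a small subsidy around the equilibrium, the benefit split depends on the relative slopes, which at a point are proportional to the elasticities.
Buyer share = εs/(εs + |εd|) = 1.9/(1.9 + 2.9) = 19/48; seller share = |εd|/(εs + |εd|) = 29/48.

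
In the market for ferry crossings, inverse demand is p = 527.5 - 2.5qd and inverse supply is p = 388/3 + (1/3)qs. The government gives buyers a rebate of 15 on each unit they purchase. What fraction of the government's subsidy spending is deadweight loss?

DWL / government spending = 45/2479

Pre-subsidy: 527.5 - 2.5q = 388/3 + (1/3)q gives q* = 2389/17 and p* = 2995/17.
With the rebate, buyers effectively pay pb = ps − 15, where ps is the price sellers receive.
On the curves, pb = 527.5 - 2.5q and ps = 388/3 + (1/3)q; the wedge ps − pb = 15 gives 388/3 + (1/3)q − (527.5 - 2.5q) = 15, so q' = 2479/17.
Then pb = 527.5 − 2.5·(2479/17) = 2770/17 and ps = 388/3 + (1/3)·(2479/17) = 3025/17.
ΔCS = ½(2389/17 + 2479/17)(2995/17 − 2770/17) = 547650/289; ΔPS = ½(2389/17 + 2479/17)(3025/17 − 2995/17) = 73020/289.
Government spending = 15 × 2479/17 = 37185/17.
DWL = ½ × 15 × (2479/17 − 2389/17) = 675/17; fraction = (675/17) / (37185/17) = 45/2479.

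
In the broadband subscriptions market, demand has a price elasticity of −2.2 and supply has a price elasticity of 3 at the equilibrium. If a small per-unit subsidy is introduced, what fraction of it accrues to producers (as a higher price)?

Producer share = 11/26

For a small subsidy around the equilibrium, the benefit split depends on the relative slopes, which at a point are proportional to the elasticities.
Buyer share = εs/(εs + |εd|) = 3/(3 + 2.2) = 15/26; seller share = |εd|/(εs + |εd|) = 11/26.
So producers capture 11/26 of the subsidy.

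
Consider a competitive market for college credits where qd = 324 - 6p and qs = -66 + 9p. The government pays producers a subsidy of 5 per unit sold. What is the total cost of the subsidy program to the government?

Government cost = 930

Pre-subsidy: 324 - 6p = -66 + 9p gives p* = 26, q* = 168.
With the subsidy, sellers receive ps = pb + 5 for each unit, where pb is the price buyers pay.
Supply in terms of pb becomes qs = -66 + 9(pb + 5) = -21 + 9pb. Setting this equal to demand: 324 - 6pb = -21 + 9pb, so pb = 23.
Sellers receive ps = 23 + 5 = 28; q' = 324 − 6·23 = 186.
Government outlay = subsidy × quantity = 5 × 186 = 930.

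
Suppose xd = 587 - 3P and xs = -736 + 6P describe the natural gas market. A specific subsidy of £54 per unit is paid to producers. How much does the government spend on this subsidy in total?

Government cost = £13716

Pre-subsidy: 587 - 3P = -736 + 6P gives P* = 147, x* = 146.
With the subsidy, sellers receive Ps = Pb + 54 for each unit, where Pb is the price buyers pay.
Supply in terms of Pb becomes xs = -736 + 6(Pb + 54) = -412 + 6Pb. Setting this equal to demand: 587 - 3Pb = -412 + 6Pb, so Pb = 111.
Sellers receive Ps = 111 + 54 = 165; x' = 587 − 3·111 = 254.
Government outlay = subsidy × quantity = 54 × 254 = 13716.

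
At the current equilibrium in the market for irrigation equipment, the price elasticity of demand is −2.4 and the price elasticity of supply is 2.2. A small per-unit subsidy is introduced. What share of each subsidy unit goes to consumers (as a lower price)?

For a small subsidy around the equilibrium, the benefit split depends on the relative slopes, which at a point are proportional to the elasticities.
Buyer share = εs/(εs + |εd|) = 2.2/(2.2 + 2.4) = 11/23; seller share = |εd|/(εs + |εd|) = 12/23.

Consumer share = 11/23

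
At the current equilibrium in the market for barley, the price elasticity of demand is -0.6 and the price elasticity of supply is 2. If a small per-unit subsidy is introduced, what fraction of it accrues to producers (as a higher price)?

For a small subsidy around the equilibrium, the benefit split depends on the relative slopes, which at a point are proportional to the elasticities.
Buyer share = εs/(εs + |εd|) = 2/(2 + 0.6) = 10/13; seller share = |εd|/(εs + |εd|) = 3/13.
So producers capture 3/13 of the subsidy.

Producer share = 3/13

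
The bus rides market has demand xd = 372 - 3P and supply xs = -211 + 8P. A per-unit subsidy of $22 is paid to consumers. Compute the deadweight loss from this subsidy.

Pre-subsidy: 372 - 3P = -211 + 8P gives P* = 53, x* = 213.
With the rebate, buyers effectively pay Pb = Ps − 22, where Ps is the price sellers receive.
Demand in terms of Ps becomes xd = 372 − 3(Ps − 22) = 438 - 3Ps. Setting this equal to supply: 438 - 3Ps = -211 + 8Ps, so Ps = 59.
Buyers pay Pb = 59 − 22 = 37; x' = -211 + 8·59 = 261.
The subsidy expands output by 261 − 213 = 48 past the efficient level; on those units the gap between marginal cost and willingness to pay runs from 0 up to 22.
DWL = ½ × 22 × 48 = 528.

Deadweight loss = $528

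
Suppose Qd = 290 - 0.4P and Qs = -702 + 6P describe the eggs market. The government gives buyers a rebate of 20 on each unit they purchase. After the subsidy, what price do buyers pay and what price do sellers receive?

Pre-subsidy: 290 - 0.4P = -702 + 6P gives P* = 155, Q* = 228.
With the rebate, buyers effectively pay Pb = Ps − 20, where Ps is the price sellers receive.
Demand in terms of Ps becomes Qd = 290 − 0.4(Ps − 20) = 298 - 0.4Ps. Setting this equal to supply: 298 - 0.4Ps = -702 + 6Ps, so Ps = 156.25.
Buyers pay Pb = 156.25 − 20 = 136.25; Q' = -702 + 6·156.25 = 235.5.

Buyers pay 136.25; sellers receive 156.25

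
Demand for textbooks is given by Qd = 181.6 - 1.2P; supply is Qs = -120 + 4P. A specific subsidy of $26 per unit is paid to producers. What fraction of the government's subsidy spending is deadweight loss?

DWL / government spending = 3/34

Pre-subsidy: 181.6 - 1.2P = -120 + 4P gives P* = 58, Q* = 112.
With the subsidy, sellers receive Ps = Pb + 26 for each unit, where Pb is the price buyers pay.
Supply in terms of Pb becomes Qs = -120 + 4(Pb + 26) = -16 + 4Pb. Setting this equal to demand: 181.6 - 1.2Pb = -16 + 4Pb, so Pb = 38.
Sellers receive Ps = 38 + 26 = 64; Q' = 181.6 − 1.2·38 = 136.
ΔCS = ½(112 + 136)(58 − 38) = 2480; ΔPS = ½(112 + 136)(64 − 58) = 744.
Government spending = 26 × 136 = 3536.
DWL = ½ × 26 × (136 − 112) = 312; fraction = 312 / 3536 = 3/34.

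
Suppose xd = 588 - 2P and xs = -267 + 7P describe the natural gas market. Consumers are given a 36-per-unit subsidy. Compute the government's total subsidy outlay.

Pre-subsidy: 588 - 2P = -267 + 7P gives P* = 95, x* = 398.
With the rebate, buyers effectively pay Pb = Ps − 36, where Ps is the price sellers receive.
Demand in terms of Ps becomes xd = 588 − 2(Ps − 36) = 660 - 2Ps. Setting this equal to supply: 660 - 2Ps = -267 + 7Ps, so Ps = 103.
Buyers pay Pb = 103 − 36 = 67; x' = -267 + 7·103 = 454.
Government outlay = subsidy × quantity = 36 × 454 = 16344.

Government cost = 16344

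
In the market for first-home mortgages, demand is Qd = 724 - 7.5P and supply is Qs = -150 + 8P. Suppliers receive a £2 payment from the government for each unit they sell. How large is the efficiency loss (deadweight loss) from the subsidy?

Pre-subsidy: 724 - 7.5P = -150 + 8P gives P* = 1748/31, Q* = 9334/31.
With the subsidy, sellers receive Ps = Pb + 2 for each unit, where Pb is the price buyers pay.
Supply in terms of Pb becomes Qs = -150 + 8(Pb + 2) = -134 + 8Pb. Setting this equal to demand: 724 - 7.5Pb = -134 + 8Pb, so Pb = 1716/31.
Sellers receive Ps = 1716/31 + 2 = 1778/31; Q' = 724 − 7.5·(1716/31) = 9574/31.
The subsidy expands output by 9574/31 − 9334/31 = 240/31 past the efficient level; on those units the gap between marginal cost and willingness to pay runs from 0 up to 2.
DWL = ½ × 2 × 240/31 = 240/31.

Deadweight loss = 240/31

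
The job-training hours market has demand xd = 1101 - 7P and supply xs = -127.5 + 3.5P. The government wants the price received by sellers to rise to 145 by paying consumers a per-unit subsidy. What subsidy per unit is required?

At a seller price of 145, quantity supplied is -127.5 + 3.5·145 = 380.
Buyers absorb 380 only when they pay Pb with 1101 − 7·Pb = 380, i.e. Pb = 103.
s = Ps − Pb = 145 − 103 = 42.

Required subsidy s = 42 per unit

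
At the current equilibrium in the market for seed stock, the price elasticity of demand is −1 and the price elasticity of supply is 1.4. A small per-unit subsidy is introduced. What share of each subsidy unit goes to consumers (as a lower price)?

For a small subsidy around the equilibrium, the benefit split depends on the relative slopes, which at a point are proportional to the elasticities.
Buyer share = εs/(εs + |εd|) = 1.4/(1.4 + 1) = 7/12; seller share = |εd|/(εs + |εd|) = 5/12.

Consumer share = 7/12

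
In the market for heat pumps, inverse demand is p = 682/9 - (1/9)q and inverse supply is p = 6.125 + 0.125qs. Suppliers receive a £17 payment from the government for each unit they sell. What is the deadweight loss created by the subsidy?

Pre-subsidy: 682/9 - (1/9)q = 6.125 + 0.125q gives q* = 295 and p* = 43.
With the subsidy, sellers receive ps = pb + 17 for each unit, where pb is the price buyers pay.
On the curves, pb = 682/9 - (1/9)q and ps = 6.125 + 0.125q; the wedge ps − pb = 17 gives 6.125 + 0.125q − (682/9 - (1/9)q) = 17, so q' = 367.
Then pb = 682/9 − (1/9)·367 = 35 and ps = 6.125 + 0.125·367 = 52.
The subsidy expands output by 367 − 295 = 72 past the efficient level; on those units the gap between marginal cost and willingness to pay runs from 0 up to 17.
DWL = ½ × 17 × 72 = 612.

Deadweight loss = £612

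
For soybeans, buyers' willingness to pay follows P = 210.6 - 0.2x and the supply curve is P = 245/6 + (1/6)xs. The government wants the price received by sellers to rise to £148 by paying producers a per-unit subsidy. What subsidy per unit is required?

At a seller price of 148, quantity supplied is -245 + 6·148 = 643.
Buyers absorb 643 only when they pay Pb = 210.6 − 0.2·643 = 82.
s = Ps − Pb = 148 − 82 = 66.

Required subsidy s = £66 per unit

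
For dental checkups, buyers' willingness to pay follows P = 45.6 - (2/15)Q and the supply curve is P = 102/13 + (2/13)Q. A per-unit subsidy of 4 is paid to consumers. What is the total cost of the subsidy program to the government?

Pre-subsidy: 45.6 - (2/15)Q = 102/13 + (2/13)Q gives Q* = 3681/28 and P* = 393/14.
With the rebate, buyers effectively pay Pb = Ps − 4, where Ps is the price sellers receive.
On the curves, Pb = 45.6 - (2/15)Q and Ps = 102/13 + (2/13)Q; the wedge Ps − Pb = 4 gives 102/13 + (2/13)Q − (45.6 - (2/15)Q) = 4, so Q' = 4071/28.
Then Pb = 45.6 − (2/15)·(4071/28) = 367/14 and Ps = 102/13 + (2/13)·(4071/28) = 423/14.
Government outlay = subsidy × quantity = 4 × 4071/28 = 4071/7.

Government cost = 4071/7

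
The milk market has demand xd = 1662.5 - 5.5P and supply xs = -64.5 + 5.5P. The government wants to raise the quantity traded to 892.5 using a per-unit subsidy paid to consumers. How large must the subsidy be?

Required subsidy s = 34 per unit

At x = 892.5, invert demand for the buyer price: Pb = (1662.5 − 892.5)/5.5 = 140; invert supply for the seller price: Ps = (892.5 − (-64.5))/5.5 = 174.
The subsidy must fill the gap: s = Ps − Pb = 174 − 140 = 34.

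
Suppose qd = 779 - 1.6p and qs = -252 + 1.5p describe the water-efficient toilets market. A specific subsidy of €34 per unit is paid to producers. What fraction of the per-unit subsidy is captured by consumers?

Pre-subsidy: 779 - 1.6p = -252 + 1.5p gives p* = 10310/31, q* = 7653/31.
With the subsidy, sellers receive ps = pb + 34 for each unit, where pb is the price buyers pay.
Supply in terms of pb becomes qs = -252 + 1.5(pb + 34) = -201 + 1.5pb. Setting this equal to demand: 779 - 1.6pb = -201 + 1.5pb, so pb = 9800/31.
Sellers receive ps = 9800/31 + 34 = 10854/31; q' = 779 − 1.6·(9800/31) = 8469/31.
Buyers' price falls by p* − pb = 10310/31 − 9800/31 = 510/31; sellers' price rises by ps − p* = 10854/31 − 10310/31 = 544/31.
So consumers capture (510/31)/34 = 15/31 of each unit of subsidy.

Consumer share = 15/31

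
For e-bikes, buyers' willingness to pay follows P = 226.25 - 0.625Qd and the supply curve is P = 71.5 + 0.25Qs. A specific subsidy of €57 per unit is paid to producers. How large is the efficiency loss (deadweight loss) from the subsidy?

Pre-subsidy: 226.25 - 0.625Q = 71.5 + 0.25Q gives Q* = 1238/7 and P* = 810/7.
With the subsidy, sellers receive Ps = Pb + 57 for each unit, where Pb is the price buyers pay.
On the curves, Pb = 226.25 - 0.625Q and Ps = 71.5 + 0.25Q; the wedge Ps − Pb = 57 gives 71.5 + 0.25Q − (226.25 - 0.625Q) = 57, so Q' = 242.
Then Pb = 226.25 − 0.625·242 = 75 and Ps = 71.5 + 0.25·242 = 132.
The subsidy expands output by 242 − 1238/7 = 456/7 past the efficient level; on those units the gap between marginal cost and willingness to pay runs from 0 up to 57.
DWL = ½ × 57 × 456/7 = 12996/7.

Deadweight loss = 12996/7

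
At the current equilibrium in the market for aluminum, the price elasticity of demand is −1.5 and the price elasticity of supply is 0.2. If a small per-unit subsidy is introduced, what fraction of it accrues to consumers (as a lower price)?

For a small subsidy around the equilibrium, the benefit split depends on the relative slopes, which at a point are proportional to the elasticities.
Buyer share = εs/(εs + |εd|) = 0.2/(0.2 + 1.5) = 2/17; seller share = |εd|/(εs + |εd|) = 15/17.

Consumer share = 2/17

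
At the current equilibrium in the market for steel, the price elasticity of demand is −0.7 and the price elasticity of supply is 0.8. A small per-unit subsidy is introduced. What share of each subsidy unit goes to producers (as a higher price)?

Producer share = 7/15

For a small subsidy around the equilibrium, the benefit split depends on the relative slopes, which at a point are proportional to the elasticities.
Buyer share = εs/(εs + |εd|) = 0.8/(0.8 + 0.7) = 8/15; seller share = |εd|/(εs + |εd|) = 7/15.
So producers capture 7/15 of the subsidy.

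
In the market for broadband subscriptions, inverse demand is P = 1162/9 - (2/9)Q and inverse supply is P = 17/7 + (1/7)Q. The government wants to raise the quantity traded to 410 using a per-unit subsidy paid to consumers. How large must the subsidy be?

At Q = 410, from the demand curve buyers pay Pb = 1162/9 − (2/9)·410 = 38; from the supply curve sellers need Ps = 17/7 + (1/7)·410 = 61.
The subsidy must fill the gap: s = Ps − Pb = 61 − 38 = 23.

Required subsidy s = 23 per unit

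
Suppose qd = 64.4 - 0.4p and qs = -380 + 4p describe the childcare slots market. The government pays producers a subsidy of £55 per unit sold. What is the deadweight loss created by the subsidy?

Pre-subsidy: 64.4 - 0.4p = -380 + 4p gives p* = 101, q* = 24.
With the subsidy, sellers receive ps = pb + 55 for each unit, where pb is the price buyers pay.
Supply in terms of pb becomes qs = -380 + 4(pb + 55) = -160 + 4pb. Setting this equal to demand: 64.4 - 0.4pb = -160 + 4pb, so pb = 51.
Sellers receive ps = 51 + 55 = 106; q' = 64.4 − 0.4·51 = 44.
The subsidy expands output by 44 − 24 = 20 past the efficient level; on those units the gap between marginal cost and willingness to pay runs from 0 up to 55.
DWL = ½ × 55 × 20 = 550.

Deadweight loss = £550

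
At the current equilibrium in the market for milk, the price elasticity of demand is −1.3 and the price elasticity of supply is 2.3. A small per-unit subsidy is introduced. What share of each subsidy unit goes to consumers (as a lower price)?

For a small subsidy around the equilibrium, the benefit split depends on the relative slopes, which at a point are proportional to the elasticities.
Buyer share = εs/(εs + |εd|) = 2.3/(2.3 + 1.3) = 23/36; seller share = |εd|/(εs + |εd|) = 13/36.

Consumer share = 23/36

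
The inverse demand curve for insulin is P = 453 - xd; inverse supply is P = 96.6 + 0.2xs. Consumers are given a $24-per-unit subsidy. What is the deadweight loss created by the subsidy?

Deadweight loss = $240

Pre-subsidy: 453 - x = 96.6 + 0.2x gives x* = 297 and P* = 156.
With the rebate, buyers effectively pay Pb = Ps − 24, where Ps is the price sellers receive.
On the curves, Pb = 453 - x and Ps = 96.6 + 0.2x; the wedge Ps − Pb = 24 gives 96.6 + 0.2x − (453 - x) = 24, so x' = 317.
Then Pb = 453 − 1·317 = 136 and Ps = 96.6 + 0.2·317 = 160.
The subsidy expands output by 317 − 297 = 20 past the efficient level; on those units the gap between marginal cost and willingness to pay runs from 0 up to 24.
DWL = ½ × 24 × 20 = 240.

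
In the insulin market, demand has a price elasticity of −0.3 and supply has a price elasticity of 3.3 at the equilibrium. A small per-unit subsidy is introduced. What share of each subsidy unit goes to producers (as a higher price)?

Producer share = 1/12

For a small subsidy around the equilibrium, the benefit split depends on the relative slopes, which at a point are proportional to the elasticities.
Buyer share = εs/(εs + |εd|) = 3.3/(3.3 + 0.3) = 11/12; seller share = |εd|/(εs + |εd|) = 1/12.
So producers capture 1/12 of the subsidy.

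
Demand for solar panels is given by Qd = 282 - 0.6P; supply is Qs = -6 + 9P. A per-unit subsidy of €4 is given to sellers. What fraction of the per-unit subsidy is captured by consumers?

Consumer share = 0.9375

Pre-subsidy: 282 - 0.6P = -6 + 9P gives P* = 30, Q* = 264.
With the subsidy, sellers receive Ps = Pb + 4 for each unit, where Pb is the price buyers pay.
Supply in terms of Pb becomes Qs = -6 + 9(Pb + 4) = 30 + 9Pb. Setting this equal to demand: 282 - 0.6Pb = 30 + 9Pb, so Pb = 26.25.
Sellers receive Ps = 26.25 + 4 = 30.25; Q' = 282 − 0.6·26.25 = 266.25.
Buyers' price falls by P* − Pb = 30 − 26.25 = 3.75; sellers' price rises by Ps − P* = 30.25 − 30 = 0.25.
So consumers capture 3.75/4 = 0.9375 of each unit of subsidy.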